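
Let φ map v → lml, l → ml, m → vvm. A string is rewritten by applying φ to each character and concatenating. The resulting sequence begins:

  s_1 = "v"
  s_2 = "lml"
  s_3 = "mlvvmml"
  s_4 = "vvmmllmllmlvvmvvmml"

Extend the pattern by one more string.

lmllmlvvmvvmmlmlvvmmlmlvvmmllmllmlvvmlmllmlvvmvvmml

φ(vvmmllmllmlvvmvvmml) expands symbol-by-symbol to lml lml vvm vvm ml ml vvm ml ml vvm ml lml lml vvm lml lml vvm vvm ml; joining the 19 pieces gives the next term.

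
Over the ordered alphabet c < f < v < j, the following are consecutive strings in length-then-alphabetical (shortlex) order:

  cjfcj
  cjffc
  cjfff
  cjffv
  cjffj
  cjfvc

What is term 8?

Stepping forward 2 times from cjfvc: cjfvc → cjfvf, then the target.

cjfvv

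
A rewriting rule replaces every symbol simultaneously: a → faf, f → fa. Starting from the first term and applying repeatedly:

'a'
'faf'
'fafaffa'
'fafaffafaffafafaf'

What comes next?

Rewriting the 17 symbols of fafaffafaffafafaf one by one yields fa faf fa faf fa fa faf fa faf fa fa faf fa faf fa faf fa; concatenated:

fafaffafaffafafaffafaffafafaffafaffafaffa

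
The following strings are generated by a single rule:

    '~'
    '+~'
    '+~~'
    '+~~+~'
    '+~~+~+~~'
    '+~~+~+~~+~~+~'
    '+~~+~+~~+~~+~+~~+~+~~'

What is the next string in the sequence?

+~~+~+~~+~~+~+~~+~+~~+~~+~+~~+~~+~

Each term (from the third on) is the previous term followed by the one before it: term 3 = +~·~ = +~~.
So term 8 is +~~+~+~~+~~+~+~~+~+~~·+~~+~+~~+~~+~.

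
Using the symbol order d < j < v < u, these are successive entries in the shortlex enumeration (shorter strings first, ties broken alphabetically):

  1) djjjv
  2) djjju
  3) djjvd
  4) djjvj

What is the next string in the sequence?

djjvv

Treat djjvj as a base-4 numeral over the given alphabet and add one, carrying through any trailing u's.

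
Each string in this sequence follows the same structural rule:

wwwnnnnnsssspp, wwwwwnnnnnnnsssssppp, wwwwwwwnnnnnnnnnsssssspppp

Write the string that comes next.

Term n consists of 2n-1 w's, followed by 2n+1 n's, followed by n+2 s's, followed by n p's, where the shown terms are n = 2, 3, 4.
At n = 5 the blocks have lengths 9, 11, 7, 5.

wwwwwwwwwnnnnnnnnnnnsssssssppppp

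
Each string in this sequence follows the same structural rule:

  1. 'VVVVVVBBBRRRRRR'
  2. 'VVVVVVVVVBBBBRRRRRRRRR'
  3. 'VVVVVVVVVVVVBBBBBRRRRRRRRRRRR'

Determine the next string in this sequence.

Term n consists of 3n+3 V's, followed by n+2 B's, followed by 3n+3 R's (n = 1, 2, …).
At n = 4 the blocks have lengths 15, 6, 15.

VVVVVVVVVVVVVVVBBBBBBRRRRRRRRRRRRRRR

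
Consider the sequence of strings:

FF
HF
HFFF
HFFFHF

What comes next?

This is a Fibonacci-style word recurrence s(k) = s(k−1)·s(k−2): e.g. HF·FF = HFFF.
So term 5 is HFFFHF·HFFF.

HFFFHFHFFF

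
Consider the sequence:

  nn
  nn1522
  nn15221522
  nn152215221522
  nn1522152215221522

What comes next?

nn15221522152215221522

Each term is the previous one with 1522 appended.
So the next term is nn1522152215221522·1522.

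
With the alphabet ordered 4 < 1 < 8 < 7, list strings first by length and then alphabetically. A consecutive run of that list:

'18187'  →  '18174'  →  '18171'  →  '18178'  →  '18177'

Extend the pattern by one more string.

The successor of 18177 increments the rightmost position that isn't already 7 and resets every position after it to 4.

18844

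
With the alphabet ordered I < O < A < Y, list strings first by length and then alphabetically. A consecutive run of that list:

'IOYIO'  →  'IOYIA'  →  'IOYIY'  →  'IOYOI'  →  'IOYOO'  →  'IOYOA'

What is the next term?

IOYOY

Find the rightmost character of IOYOA below Y, bump it to the next letter, and reset everything to its right to I.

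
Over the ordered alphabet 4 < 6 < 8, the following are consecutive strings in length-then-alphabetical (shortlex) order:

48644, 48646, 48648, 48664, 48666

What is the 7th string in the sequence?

Continuing the enumeration 2 steps past 48666: 48666 → 48668 → (answer).

48684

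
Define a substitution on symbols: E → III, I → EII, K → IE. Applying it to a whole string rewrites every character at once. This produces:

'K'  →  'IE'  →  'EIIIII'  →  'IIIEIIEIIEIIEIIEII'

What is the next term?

Replace each of the 18 characters of IIIEIIEIIEIIEIIEII in place — EII EII EII III EII EII III EII EII III EII EII III EII EII III EII EII — and concatenate.

EIIEIIEIIIIIEIIEIIIIIEIIEIIIIIEIIEIIIIIEIIEIIIIIEIIEII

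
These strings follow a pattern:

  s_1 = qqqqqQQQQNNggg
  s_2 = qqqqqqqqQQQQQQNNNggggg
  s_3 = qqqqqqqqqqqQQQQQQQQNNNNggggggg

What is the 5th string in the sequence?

qqqqqqqqqqqqqqqqqQQQQQQQQQQQQNNNNNNggggggggggg

Each string has the form q^{3n-1} Q^{2n} N^{n} g^{2n-1}, where the shown terms are n = 2, 3, 4.
At n = 6 the blocks have lengths 17, 12, 6, 11.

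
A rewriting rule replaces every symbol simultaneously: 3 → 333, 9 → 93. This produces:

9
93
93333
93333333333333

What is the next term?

93333333333333333333333333333333333333333

φ(93333333333333) expands symbol-by-symbol to 93 333 333 333 333 333 333 333 333 333 333 333 333 333; joining the 14 pieces gives the next term.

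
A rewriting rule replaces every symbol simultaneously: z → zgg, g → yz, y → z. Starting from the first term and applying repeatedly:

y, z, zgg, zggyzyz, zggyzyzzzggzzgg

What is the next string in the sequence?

zggyzyzzzggzzggzggzggyzyzzggzggyzyz

φ(zggyzyzzzggzzgg) expands symbol-by-symbol to zgg yz yz z zgg z zgg zgg zgg yz yz zgg zgg yz yz; joining the 15 pieces gives the next term.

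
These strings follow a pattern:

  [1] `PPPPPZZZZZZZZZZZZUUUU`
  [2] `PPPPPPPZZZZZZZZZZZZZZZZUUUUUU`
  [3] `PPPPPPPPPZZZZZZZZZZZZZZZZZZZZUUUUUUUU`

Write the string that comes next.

Term n consists of 2n-1 P's, followed by 4n Z's, followed by 2n-2 U's, where the shown terms are n = 3, 4, 5.
For the next term, n = 6, so the run lengths are 11, 24, 10.

PPPPPPPPPPPZZZZZZZZZZZZZZZZZZZZZZZZUUUUUUUUUU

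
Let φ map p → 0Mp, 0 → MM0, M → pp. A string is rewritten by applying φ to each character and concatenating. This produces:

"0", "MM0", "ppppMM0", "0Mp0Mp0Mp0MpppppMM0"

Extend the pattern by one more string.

Rewriting the 19 symbols of 0Mp0Mp0Mp0MpppppMM0 one by one yields MM0 pp 0Mp MM0 pp 0Mp MM0 pp 0Mp MM0 pp 0Mp 0Mp 0Mp 0Mp 0Mp pp pp MM0; concatenated:

MM0pp0MpMM0pp0MpMM0pp0MpMM0pp0Mp0Mp0Mp0Mp0MpppppMM0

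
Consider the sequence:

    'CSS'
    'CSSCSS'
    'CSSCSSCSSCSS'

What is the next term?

Every step duplicates the string.
One more doubling of CSSCSSCSSCSS gives the answer.

CSSCSSCSSCSSCSSCSSCSSCSS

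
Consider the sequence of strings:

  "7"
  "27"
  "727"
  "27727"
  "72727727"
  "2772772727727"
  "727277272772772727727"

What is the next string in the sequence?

Each term (from the third on) is the two preceding terms concatenated in order: term 3 = 7·27 = 727.
The next term joins 2772772727727 and 727277272772772727727.

2772772727727727277272772772727727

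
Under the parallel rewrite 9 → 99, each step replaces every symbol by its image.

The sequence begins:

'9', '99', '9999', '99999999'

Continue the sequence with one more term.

Expanding 99999999: 9→99, 9→99, 9→99, 9→99, 9→99, 9→99, 9→99, 9→99. Concatenated: 99 99 99 99 99 99 99 99.

9999999999999999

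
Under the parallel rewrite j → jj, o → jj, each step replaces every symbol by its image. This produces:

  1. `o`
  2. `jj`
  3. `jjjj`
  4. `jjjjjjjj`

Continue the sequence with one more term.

jjjjjjjjjjjjjjjj

Rewriting each symbol of jjjjjjjj: j→jj, j→jj, j→jj, j→jj, j→jj, j→jj, j→jj, j→jj, which concatenates to jj jj jj jj jj jj jj jj.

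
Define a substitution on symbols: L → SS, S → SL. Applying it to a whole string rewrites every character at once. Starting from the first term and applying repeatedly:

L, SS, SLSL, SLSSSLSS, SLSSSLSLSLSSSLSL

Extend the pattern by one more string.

Rewriting the 16 symbols of SLSSSLSLSLSSSLSL one by one yields SL SS SL SL SL SS SL SS SL SS SL SL SL SS SL SS; concatenated:

SLSSSLSLSLSSSLSSSLSSSLSLSLSSSLSS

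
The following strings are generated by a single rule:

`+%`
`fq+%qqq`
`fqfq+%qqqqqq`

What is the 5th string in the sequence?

fqfqfqfq+%qqqqqqqqqqqq

Every step adds fq to the front and qqq to the end of the previous string.
From fqfq+%qqqqqq, 2 further steps: fqfq+%qqqqqq → fqfqfq+%qqqqqqqqq → (answer).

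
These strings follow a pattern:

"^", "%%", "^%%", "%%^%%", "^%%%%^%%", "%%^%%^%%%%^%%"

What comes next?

^%%%%^%%%%^%%^%%%%^%%

Each term (from the third on) is the two preceding terms concatenated in order: term 3 = ^·%% = ^%%.
The next term joins ^%%%%^%% and %%^%%^%%%%^%%.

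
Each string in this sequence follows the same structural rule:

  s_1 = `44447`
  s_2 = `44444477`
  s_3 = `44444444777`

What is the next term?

The n-th term is 2n 4's then n-1 7's, where the shown terms are n = 2, 3, 4.
Setting n = 5 gives 10, 4 characters in each block.

44444444447777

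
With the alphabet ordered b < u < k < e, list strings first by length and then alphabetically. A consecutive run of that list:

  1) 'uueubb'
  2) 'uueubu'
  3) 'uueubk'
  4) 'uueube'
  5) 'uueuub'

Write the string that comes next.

uueuuu

The successor of uueuub increments the rightmost position that isn't already e and resets every position after it to b.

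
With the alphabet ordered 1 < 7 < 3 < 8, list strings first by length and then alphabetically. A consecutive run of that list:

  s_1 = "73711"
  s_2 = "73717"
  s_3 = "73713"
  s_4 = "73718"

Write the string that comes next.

The successor of 73718 increments the rightmost position that isn't already 8 and resets every position after it to 1.

73771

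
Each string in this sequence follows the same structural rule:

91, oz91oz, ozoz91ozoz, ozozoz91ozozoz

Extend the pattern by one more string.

Every step adds oz to the front and oz to the end of the previous string.
Applying this once more to ozozoz91ozozoz:

ozozozoz91ozozozoz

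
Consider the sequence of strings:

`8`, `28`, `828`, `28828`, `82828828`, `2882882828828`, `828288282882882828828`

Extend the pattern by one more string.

From term 3 onward, concatenate the second-to-last term with the last: 8·28 = 828, 28·828 = 28828, …
Continuing: 2882882828828 · 828288282882882828828 gives term 8.

2882882828828828288282882882828828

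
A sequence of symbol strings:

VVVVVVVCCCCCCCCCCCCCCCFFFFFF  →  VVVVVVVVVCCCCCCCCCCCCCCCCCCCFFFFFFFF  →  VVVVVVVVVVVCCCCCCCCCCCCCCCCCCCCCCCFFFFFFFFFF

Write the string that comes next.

VVVVVVVVVVVVVCCCCCCCCCCCCCCCCCCCCCCCCCCCFFFFFFFFFFFF

Each string has the form V^{2n+1} C^{4n+3} F^{2n}, where the shown terms are n = 3, 4, 5.
At n = 6 the blocks have lengths 13, 27, 12.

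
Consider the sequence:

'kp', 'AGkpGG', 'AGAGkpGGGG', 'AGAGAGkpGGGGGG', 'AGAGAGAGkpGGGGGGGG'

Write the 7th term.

AGAGAGAGAGAGkpGGGGGGGGGGGG

Each term wraps the previous one in AG on the left and GG on the right.
From AGAGAGAGkpGGGGGGGG, 2 further steps: AGAGAGAGkpGGGGGGGG → AGAGAGAGAGkpGGGGGGGGGG → (answer).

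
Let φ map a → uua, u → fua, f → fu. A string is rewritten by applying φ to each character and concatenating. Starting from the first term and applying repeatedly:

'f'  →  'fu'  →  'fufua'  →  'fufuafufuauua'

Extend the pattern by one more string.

φ(fufuafufuauua) expands symbol-by-symbol to fu fua fu fua uua fu fua fu fua uua fua fua uua; joining the 13 pieces gives the next term.

fufuafufuauuafufuafufuauuafuafuauua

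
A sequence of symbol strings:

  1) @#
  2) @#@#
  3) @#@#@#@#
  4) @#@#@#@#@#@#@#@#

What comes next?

Each string is two copies of the previous one concatenated.
Doubling @#@#@#@#@#@#@#@#:

@#@#@#@#@#@#@#@#@#@#@#@#@#@#@#@#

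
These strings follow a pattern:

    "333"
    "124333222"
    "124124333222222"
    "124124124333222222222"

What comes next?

124124124124333222222222222

Every step adds 124 to the front and 222 to the end of the previous string.
One more step from 124124124333222222222 gives the answer.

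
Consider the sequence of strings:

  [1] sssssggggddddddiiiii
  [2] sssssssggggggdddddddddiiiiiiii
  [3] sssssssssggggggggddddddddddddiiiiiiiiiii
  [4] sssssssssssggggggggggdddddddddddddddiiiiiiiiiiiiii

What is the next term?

Reading off run lengths: s runs 5, 7, 9, 11; g runs 4, 6, 8, 10; d runs 6, 9, 12, 15; i runs 5, 8, 11, 14 — each is linear in n (n = 1, 2, …).
For the next term, n = 5, so the run lengths are 13, 12, 18, 17.

sssssssssssssggggggggggggddddddddddddddddddiiiiiiiiiiiiiiiii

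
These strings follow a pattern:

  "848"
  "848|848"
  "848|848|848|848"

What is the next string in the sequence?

848|848|848|848|848|848|848|848

s(k+1) = s(k)·|·s(k) — each term doubles the last with '|' between the halves.
One more doubling of 848|848|848|848 gives the answer.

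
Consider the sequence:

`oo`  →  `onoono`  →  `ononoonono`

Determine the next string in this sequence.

Each term wraps the previous one in on on the left and no on the right.
Applying this once more to ononoonono:

onononoononono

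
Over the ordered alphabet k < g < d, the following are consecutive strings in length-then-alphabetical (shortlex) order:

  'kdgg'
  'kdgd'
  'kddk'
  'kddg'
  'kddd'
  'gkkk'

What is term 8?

gkkd

Advancing 2 positions from gkkk through gkkk → gkkg reaches term 8.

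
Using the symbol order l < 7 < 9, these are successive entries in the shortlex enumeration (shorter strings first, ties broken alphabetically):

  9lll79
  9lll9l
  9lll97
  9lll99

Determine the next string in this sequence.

9ll7ll

Find the rightmost character of 9lll99 below 9, bump it to the next letter, and reset everything to its right to l.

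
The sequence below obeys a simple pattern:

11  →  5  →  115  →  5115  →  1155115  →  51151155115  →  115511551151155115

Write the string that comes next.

51151155115115511551151155115

This is a Fibonacci-style word recurrence s(k) = s(k−2)·s(k−1): e.g. 11·5 = 115.
So term 8 is 51151155115·115511551151155115.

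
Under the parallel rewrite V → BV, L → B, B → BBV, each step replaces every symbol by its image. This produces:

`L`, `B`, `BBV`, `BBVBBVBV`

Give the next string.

BBVBBVBVBBVBBVBVBBVBV

Expanding BBVBBVBV: B→BBV, B→BBV, V→BV, B→BBV, B→BBV, V→BV, B→BBV, V→BV. Concatenated: BBV BBV BV BBV BBV BV BBV BV.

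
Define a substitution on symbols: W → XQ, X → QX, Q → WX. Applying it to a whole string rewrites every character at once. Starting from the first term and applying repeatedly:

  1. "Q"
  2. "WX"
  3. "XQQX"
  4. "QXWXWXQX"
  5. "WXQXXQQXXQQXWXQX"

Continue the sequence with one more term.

XQQXWXQXQXWXWXQXQXWXWXQXXQQXWXQX

Applying the rule to each of the 16 symbols of WXQXXQQXXQQXWXQX gives the pieces XQ QX WX QX QX WX WX QX QX WX WX QX XQ QX WX QX, which concatenate to the answer.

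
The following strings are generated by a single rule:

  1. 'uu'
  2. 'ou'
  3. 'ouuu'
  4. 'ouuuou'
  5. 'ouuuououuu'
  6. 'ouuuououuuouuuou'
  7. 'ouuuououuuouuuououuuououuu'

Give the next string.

ouuuououuuouuuououuuououuuouuuououuuouuuou

From term 3 onward, concatenate the last term with the second-to-last: ou·uu = ouuu, ouuu·ou = ouuuou, …
The next term joins ouuuououuuouuuououuuououuu and ouuuououuuouuuou.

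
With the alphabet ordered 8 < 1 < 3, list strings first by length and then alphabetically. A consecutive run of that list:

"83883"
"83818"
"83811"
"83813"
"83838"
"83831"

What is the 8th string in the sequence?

83188

Advancing 2 positions from 83831 through 83831 → 83833 reaches term 8.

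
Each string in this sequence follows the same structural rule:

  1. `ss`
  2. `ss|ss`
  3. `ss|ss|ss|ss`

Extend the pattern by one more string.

s(k+1) = s(k)·|·s(k) — each term doubles the last with '|' between the halves.
Doubling ss|ss|ss|ss with '|' between the halves:

ss|ss|ss|ss|ss|ss|ss|ss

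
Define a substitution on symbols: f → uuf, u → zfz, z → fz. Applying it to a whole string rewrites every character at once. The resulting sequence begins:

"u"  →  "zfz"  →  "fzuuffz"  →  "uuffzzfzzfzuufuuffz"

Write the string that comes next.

zfzzfzuufuuffzfzuuffzfzuuffzzfzzfzuufzfzzfzuufuuffz

Replace each of the 19 characters of uuffzzfzzfzuufuuffz in place — zfz zfz uuf uuf fz fz uuf fz fz uuf fz zfz zfz uuf zfz zfz uuf uuf fz — and concatenate.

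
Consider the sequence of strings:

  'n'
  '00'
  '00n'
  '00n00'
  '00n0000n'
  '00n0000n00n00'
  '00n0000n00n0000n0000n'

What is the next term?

Each term (from the third on) is the previous term followed by the one before it: term 3 = 00·n = 00n.
The next term joins 00n0000n00n0000n0000n and 00n0000n00n00.

00n0000n00n0000n0000n00n0000n00n00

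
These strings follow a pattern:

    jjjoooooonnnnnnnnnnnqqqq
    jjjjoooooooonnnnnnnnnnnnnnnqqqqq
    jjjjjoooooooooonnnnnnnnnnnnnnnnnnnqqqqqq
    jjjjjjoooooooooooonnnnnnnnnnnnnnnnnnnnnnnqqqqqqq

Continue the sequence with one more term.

Reading off run lengths: j runs 3, 4, 5, 6; o runs 6, 8, 10, 12; n runs 11, 15, 19, 23; q runs 4, 5, 6, 7 — each is linear in n, where the shown terms are n = 3, 4, 5, 6.
For the next term, n = 7, so the run lengths are 7, 14, 27, 8.

jjjjjjjoooooooooooooonnnnnnnnnnnnnnnnnnnnnnnnnnnqqqqqqqq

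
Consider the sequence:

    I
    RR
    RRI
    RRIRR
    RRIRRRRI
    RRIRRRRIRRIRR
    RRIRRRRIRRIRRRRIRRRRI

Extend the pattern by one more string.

RRIRRRRIRRIRRRRIRRRRIRRIRRRRIRRIRR

This is a Fibonacci-style word recurrence s(k) = s(k−1)·s(k−2): e.g. RR·I = RRI.
The next term joins RRIRRRRIRRIRRRRIRRRRI and RRIRRRRIRRIRR.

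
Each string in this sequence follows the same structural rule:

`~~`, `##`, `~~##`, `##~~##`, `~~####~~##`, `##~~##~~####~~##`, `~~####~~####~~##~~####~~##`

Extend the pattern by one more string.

##~~##~~####~~##~~####~~####~~##~~####~~##

This is a Fibonacci-style word recurrence s(k) = s(k−2)·s(k−1): e.g. ~~·## = ~~##.
Continuing: ##~~##~~####~~## · ~~####~~####~~##~~####~~## gives term 8.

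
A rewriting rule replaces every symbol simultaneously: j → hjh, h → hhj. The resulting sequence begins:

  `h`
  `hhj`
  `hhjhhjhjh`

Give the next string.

Rewriting each symbol of hhjhhjhjh: h→hhj, h→hhj, j→hjh, h→hhj, h→hhj, j→hjh, h→hhj, j→hjh, h→hhj, which concatenates to hhj hhj hjh hhj hhj hjh hhj hjh hhj.

hhjhhjhjhhhjhhjhjhhhjhjhhhj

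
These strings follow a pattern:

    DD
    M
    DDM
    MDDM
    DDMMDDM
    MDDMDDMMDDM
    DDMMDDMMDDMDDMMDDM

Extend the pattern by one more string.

MDDMDDMMDDMDDMMDDMMDDMDDMMDDM

This is a Fibonacci-style word recurrence s(k) = s(k−2)·s(k−1): e.g. DD·M = DDM.
So term 8 is MDDMDDMMDDM·DDMMDDMMDDMDDMMDDM.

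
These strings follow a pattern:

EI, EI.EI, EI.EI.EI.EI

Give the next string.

Each string is two copies of the previous one joined by '.'.
One more doubling of EI.EI.EI.EI gives the answer.

EI.EI.EI.EI.EI.EI.EI.EI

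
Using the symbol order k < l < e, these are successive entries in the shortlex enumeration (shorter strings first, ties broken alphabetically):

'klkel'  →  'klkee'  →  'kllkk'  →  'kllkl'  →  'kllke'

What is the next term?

Treat kllke as a base-3 numeral over the given alphabet and add one, carrying through any trailing e's.

klllk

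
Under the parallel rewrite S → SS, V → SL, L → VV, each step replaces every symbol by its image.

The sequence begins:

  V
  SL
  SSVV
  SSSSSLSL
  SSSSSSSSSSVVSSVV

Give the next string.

Rewriting the 16 symbols of SSSSSSSSSSVVSSVV one by one yields SS SS SS SS SS SS SS SS SS SS SL SL SS SS SL SL; concatenated:

SSSSSSSSSSSSSSSSSSSSSLSLSSSSSLSL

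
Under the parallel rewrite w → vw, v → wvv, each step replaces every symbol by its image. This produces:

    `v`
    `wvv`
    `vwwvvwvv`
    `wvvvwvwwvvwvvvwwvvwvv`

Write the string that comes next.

Applying the rule to each of the 21 symbols of wvvvwvwwvvwvvvwwvvwvv gives the pieces vw wvv wvv wvv vw wvv vw vw wvv wvv vw wvv wvv wvv vw vw wvv wvv vw wvv wvv, which concatenate to the answer.

vwwvvwvvwvvvwwvvvwvwwvvwvvvwwvvwvvwvvvwvwwvvwvvvwwvvwvv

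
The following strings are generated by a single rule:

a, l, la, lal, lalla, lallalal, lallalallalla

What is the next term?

From term 3 onward, concatenate the last term with the second-to-last: l·a = la, la·l = lal, …
Continuing: lallalallalla · lallalal gives term 8.

lallalallallalallalal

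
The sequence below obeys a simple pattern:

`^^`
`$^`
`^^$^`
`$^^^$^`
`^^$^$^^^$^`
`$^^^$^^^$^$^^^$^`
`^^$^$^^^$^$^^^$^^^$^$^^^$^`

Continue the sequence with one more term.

$^^^$^^^$^$^^^$^^^$^$^^^$^$^^^$^^^$^$^^^$^

From term 3 onward, concatenate the second-to-last term with the last: ^^·$^ = ^^$^, $^·^^$^ = $^^^$^, …
Continuing: $^^^$^^^$^$^^^$^ · ^^$^$^^^$^$^^^$^^^$^$^^^$^ gives term 8.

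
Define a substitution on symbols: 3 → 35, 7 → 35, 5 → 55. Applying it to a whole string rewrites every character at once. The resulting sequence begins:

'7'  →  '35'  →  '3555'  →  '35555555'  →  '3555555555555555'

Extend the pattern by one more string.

35555555555555555555555555555555

Applying the rule to each of the 16 symbols of 3555555555555555 gives the pieces 35 55 55 55 55 55 55 55 55 55 55 55 55 55 55 55, which concatenate to the answer.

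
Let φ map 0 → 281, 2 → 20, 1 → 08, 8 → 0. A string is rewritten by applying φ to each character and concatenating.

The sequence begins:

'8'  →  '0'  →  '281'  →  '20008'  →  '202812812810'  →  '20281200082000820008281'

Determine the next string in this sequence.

Replace each of the 23 characters of 20281200082000820008281 in place — 20 281 20 0 08 20 281 281 281 0 20 281 281 281 0 20 281 281 281 0 20 0 08 — and concatenate.

202812000820281281281020281281281020281281281020008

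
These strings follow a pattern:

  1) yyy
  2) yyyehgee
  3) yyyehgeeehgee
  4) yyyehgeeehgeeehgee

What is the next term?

yyyehgeeehgeeehgeeehgee

The strings grow by a fixed suffix ehgee each time.
So the next term is yyyehgeeehgeeehgee·ehgee.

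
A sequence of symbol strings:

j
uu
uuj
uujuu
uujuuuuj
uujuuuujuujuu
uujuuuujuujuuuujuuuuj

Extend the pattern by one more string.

uujuuuujuujuuuujuuuujuujuuuujuujuu

From term 3 onward, concatenate the last term with the second-to-last: uu·j = uuj, uuj·uu = uujuu, …
The next term joins uujuuuujuujuuuujuuuuj and uujuuuujuujuu.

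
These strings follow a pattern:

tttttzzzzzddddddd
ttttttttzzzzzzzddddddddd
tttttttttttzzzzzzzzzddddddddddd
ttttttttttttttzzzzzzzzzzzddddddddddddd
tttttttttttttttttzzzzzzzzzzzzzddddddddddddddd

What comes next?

ttttttttttttttttttttzzzzzzzzzzzzzzzddddddddddddddddd

Reading off run lengths: t runs 5, 8, 11, 14, 17; z runs 5, 7, 9, 11, 13; d runs 7, 9, 11, 13, 15 — each is linear in n, where the shown terms are n = 2, 3, 4, 5, 6.
At n = 7 the blocks have lengths 20, 15, 17.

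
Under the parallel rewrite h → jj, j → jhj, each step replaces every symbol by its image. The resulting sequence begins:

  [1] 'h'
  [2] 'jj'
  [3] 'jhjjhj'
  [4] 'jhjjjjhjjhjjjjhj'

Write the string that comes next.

Rewriting the 16 symbols of jhjjjjhjjhjjjjhj one by one yields jhj jj jhj jhj jhj jhj jj jhj jhj jj jhj jhj jhj jhj jj jhj; concatenated:

jhjjjjhjjhjjhjjhjjjjhjjhjjjjhjjhjjhjjhjjjjhj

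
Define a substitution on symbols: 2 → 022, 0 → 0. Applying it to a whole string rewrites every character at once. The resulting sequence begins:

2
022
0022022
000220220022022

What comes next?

Rewriting the 15 symbols of 000220220022022 one by one yields 0 0 0 022 022 0 022 022 0 0 022 022 0 022 022; concatenated:

0000220220022022000220220022022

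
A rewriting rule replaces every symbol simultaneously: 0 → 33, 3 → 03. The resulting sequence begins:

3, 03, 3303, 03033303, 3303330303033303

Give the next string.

03033303030333033303330303033303

Replace each of the 16 characters of 3303330303033303 in place — 03 03 33 03 03 03 33 03 33 03 33 03 03 03 33 03 — and concatenate.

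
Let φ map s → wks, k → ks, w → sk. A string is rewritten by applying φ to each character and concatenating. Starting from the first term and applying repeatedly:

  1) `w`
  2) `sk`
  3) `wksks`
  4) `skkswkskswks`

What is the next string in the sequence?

Apply φ to skkswkskswks symbol by symbol: s→wks, k→ks, k→ks, s→wks, w→sk, k→ks, s→wks, k→ks, s→wks, w→sk, k→ks, s→wks; joined: wks ks ks wks sk ks wks ks wks sk ks wks.

wkskskswksskkswkskswksskkswks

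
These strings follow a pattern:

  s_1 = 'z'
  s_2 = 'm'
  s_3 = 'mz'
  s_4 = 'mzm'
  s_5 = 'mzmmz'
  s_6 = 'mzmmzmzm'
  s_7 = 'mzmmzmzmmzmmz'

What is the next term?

mzmmzmzmmzmmzmzmmzmzm

Each term (from the third on) is the previous term followed by the one before it: term 3 = m·z = mz.
The next term joins mzmmzmzmmzmmz and mzmmzmzm.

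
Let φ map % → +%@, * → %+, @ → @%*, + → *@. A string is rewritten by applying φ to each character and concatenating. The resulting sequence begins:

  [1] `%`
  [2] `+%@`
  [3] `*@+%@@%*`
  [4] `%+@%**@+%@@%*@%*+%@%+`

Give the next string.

Rewriting the 21 symbols of %+@%**@+%@@%*@%*+%@%+ one by one yields +%@ *@ @%* +%@ %+ %+ @%* *@ +%@ @%* @%* +%@ %+ @%* +%@ %+ *@ +%@ @%* +%@ *@; concatenated:

+%@*@@%*+%@%+%+@%**@+%@@%*@%*+%@%+@%*+%@%+*@+%@@%*+%@*@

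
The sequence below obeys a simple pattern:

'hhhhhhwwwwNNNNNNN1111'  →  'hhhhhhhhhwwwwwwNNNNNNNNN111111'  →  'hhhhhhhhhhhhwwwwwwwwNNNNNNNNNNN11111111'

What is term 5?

Each string has the form h^{3n} w^{2n} N^{2n+3} 1^{2n}, where the shown terms are n = 2, 3, 4.
Setting n = 6 gives 18, 12, 15, 12 characters in each block.

hhhhhhhhhhhhhhhhhhwwwwwwwwwwwwNNNNNNNNNNNNNNN111111111111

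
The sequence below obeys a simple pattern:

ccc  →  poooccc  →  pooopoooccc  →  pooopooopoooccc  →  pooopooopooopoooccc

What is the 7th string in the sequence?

Each term is the previous one with pooo prepended.
From pooopooopooopoooccc, 2 further steps: pooopooopooopoooccc → pooopooopooopooopoooccc → (answer).

pooopooopooopooopooopoooccc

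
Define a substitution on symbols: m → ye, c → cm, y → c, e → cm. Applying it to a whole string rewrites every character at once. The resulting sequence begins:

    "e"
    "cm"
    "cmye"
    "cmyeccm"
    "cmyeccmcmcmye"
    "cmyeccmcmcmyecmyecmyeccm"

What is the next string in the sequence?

Applying the rule to each of the 24 symbols of cmyeccmcmcmyecmyecmyeccm gives the pieces cm ye c cm cm cm ye cm ye cm ye c cm cm ye c cm cm ye c cm cm cm ye, which concatenate to the answer.

cmyeccmcmcmyecmyecmyeccmcmyeccmcmyeccmcmcmye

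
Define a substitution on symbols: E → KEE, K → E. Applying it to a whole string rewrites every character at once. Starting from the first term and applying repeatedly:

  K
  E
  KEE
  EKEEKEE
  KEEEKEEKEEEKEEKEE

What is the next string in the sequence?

EKEEKEEKEEEKEEKEEEKEEKEEKEEEKEEKEEEKEEKEE

Replace each of the 17 characters of KEEEKEEKEEEKEEKEE in place — E KEE KEE KEE E KEE KEE E KEE KEE KEE E KEE KEE E KEE KEE — and concatenate.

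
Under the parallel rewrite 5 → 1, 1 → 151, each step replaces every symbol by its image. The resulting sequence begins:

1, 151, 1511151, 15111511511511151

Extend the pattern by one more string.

15111511511511151151115115111511511511151

Applying the rule to each of the 17 symbols of 15111511511511151 gives the pieces 151 1 151 151 151 1 151 151 1 151 151 1 151 151 151 1 151, which concatenate to the answer.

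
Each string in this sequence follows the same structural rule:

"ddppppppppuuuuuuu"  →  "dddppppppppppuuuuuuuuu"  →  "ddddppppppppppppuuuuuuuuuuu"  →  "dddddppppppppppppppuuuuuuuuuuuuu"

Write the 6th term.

dddddddppppppppppppppppppuuuuuuuuuuuuuuuuu

Reading off run lengths: d runs 2, 3, 4, 5; p runs 8, 10, 12, 14; u runs 7, 9, 11, 13 — each is linear in n, where the shown terms are n = 3, 4, 5, 6.
Setting n = 8 gives 7, 18, 17 characters in each block.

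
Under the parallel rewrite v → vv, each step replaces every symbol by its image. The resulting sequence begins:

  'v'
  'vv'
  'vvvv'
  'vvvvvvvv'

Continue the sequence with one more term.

Expanding vvvvvvvv: v→vv, v→vv, v→vv, v→vv, v→vv, v→vv, v→vv, v→vv. Concatenated: vv vv vv vv vv vv vv vv.

vvvvvvvvvvvvvvvv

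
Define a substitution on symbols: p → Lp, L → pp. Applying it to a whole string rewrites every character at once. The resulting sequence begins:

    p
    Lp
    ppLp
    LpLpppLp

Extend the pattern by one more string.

ppLpppLpLpLpppLp

Apply φ to LpLpppLp symbol by symbol: L→pp, p→Lp, L→pp, p→Lp, p→Lp, p→Lp, L→pp, p→Lp; joined: pp Lp pp Lp Lp Lp pp Lp.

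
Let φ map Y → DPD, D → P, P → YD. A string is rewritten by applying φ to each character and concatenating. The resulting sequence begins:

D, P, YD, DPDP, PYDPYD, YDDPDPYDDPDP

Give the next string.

DPDPPYDPYDDPDPPYDPYD

Expanding YDDPDPYDDPDP: Y→DPD, D→P, D→P, P→YD, D→P, P→YD, Y→DPD, D→P, D→P, P→YD, D→P, P→YD. Concatenated: DPD P P YD P YD DPD P P YD P YD.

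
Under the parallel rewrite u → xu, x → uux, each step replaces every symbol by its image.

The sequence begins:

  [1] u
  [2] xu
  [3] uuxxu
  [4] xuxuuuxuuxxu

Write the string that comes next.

Rewriting each symbol of xuxuuuxuuxxu: x→uux, u→xu, x→uux, u→xu, u→xu, u→xu, x→uux, u→xu, u→xu, x→uux, x→uux, u→xu, which concatenates to uux xu uux xu xu xu uux xu xu uux uux xu.

uuxxuuuxxuxuxuuuxxuxuuuxuuxxu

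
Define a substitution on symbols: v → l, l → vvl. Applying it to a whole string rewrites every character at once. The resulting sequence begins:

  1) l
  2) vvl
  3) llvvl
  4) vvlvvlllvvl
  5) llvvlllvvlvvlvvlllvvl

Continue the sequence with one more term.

Rewriting the 21 symbols of llvvlllvvlvvlvvlllvvl one by one yields vvl vvl l l vvl vvl vvl l l vvl l l vvl l l vvl vvl vvl l l vvl; concatenated:

vvlvvlllvvlvvlvvlllvvlllvvlllvvlvvlvvlllvvl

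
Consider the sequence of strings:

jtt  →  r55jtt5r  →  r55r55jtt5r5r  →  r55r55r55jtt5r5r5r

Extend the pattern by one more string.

s(k+1) = r55·s(k)·5r, so each term gains r55 as a prefix and 5r as a suffix.
One more step from r55r55r55jtt5r5r5r gives the answer.

r55r55r55r55jtt5r5r5r5r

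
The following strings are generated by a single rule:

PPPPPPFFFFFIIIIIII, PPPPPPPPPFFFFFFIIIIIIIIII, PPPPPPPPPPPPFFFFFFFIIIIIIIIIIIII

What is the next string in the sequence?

PPPPPPPPPPPPPPPFFFFFFFFIIIIIIIIIIIIIIII

Term n consists of 3n P's, followed by n+3 F's, followed by 3n+1 I's, where the shown terms are n = 2, 3, 4.
For the next term, n = 5, so the run lengths are 15, 8, 16.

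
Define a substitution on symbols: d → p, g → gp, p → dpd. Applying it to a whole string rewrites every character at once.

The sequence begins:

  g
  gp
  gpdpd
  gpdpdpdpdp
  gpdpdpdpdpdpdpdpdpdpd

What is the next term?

gpdpdpdpdpdpdpdpdpdpdpdpdpdpdpdpdpdpdpdpdp

φ(gpdpdpdpdpdpdpdpdpdpd) expands symbol-by-symbol to gp dpd p dpd p dpd p dpd p dpd p dpd p dpd p dpd p dpd p dpd p; joining the 21 pieces gives the next term.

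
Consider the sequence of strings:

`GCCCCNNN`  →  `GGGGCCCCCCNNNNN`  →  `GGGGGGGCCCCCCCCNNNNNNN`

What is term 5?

Reading off run lengths: G runs 1, 4, 7; C runs 4, 6, 8; N runs 3, 5, 7 — each is linear in n (n = 1, 2, …).
Setting n = 5 gives 13, 12, 11 characters in each block.

GGGGGGGGGGGGGCCCCCCCCCCCCNNNNNNNNNNN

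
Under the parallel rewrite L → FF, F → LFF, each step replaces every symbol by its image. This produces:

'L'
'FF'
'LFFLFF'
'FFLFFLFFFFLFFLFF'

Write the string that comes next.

Replace each of the 16 characters of FFLFFLFFFFLFFLFF in place — LFF LFF FF LFF LFF FF LFF LFF LFF LFF FF LFF LFF FF LFF LFF — and concatenate.

LFFLFFFFLFFLFFFFLFFLFFLFFLFFFFLFFLFFFFLFFLFF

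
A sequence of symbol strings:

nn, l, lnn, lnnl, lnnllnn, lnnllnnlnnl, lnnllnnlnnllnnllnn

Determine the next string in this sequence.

From term 3 onward, concatenate the last term with the second-to-last: l·nn = lnn, lnn·l = lnnl, …
So term 8 is lnnllnnlnnllnnllnn·lnnllnnlnnl.

lnnllnnlnnllnnllnnlnnllnnlnnl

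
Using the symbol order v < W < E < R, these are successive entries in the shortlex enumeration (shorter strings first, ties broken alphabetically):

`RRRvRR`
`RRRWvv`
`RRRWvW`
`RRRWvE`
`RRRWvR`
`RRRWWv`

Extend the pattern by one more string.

The successor of RRRWWv increments the rightmost position that isn't already R and resets every position after it to v.

RRRWWW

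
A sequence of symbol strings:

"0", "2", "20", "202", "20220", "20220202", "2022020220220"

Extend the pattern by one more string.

From term 3 onward, concatenate the last term with the second-to-last: 2·0 = 20, 20·2 = 202, …
The next term joins 2022020220220 and 20220202.

202202022022020220202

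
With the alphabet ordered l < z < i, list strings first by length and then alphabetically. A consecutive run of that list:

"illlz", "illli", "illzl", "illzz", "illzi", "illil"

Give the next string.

Find the rightmost character of illil below i, bump it to the next letter, and reset everything to its right to l.

illiz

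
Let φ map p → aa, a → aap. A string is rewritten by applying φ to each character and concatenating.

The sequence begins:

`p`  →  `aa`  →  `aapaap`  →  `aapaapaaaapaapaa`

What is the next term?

aapaapaaaapaapaaaapaapaapaapaaaapaapaaaapaap

Replace each of the 16 characters of aapaapaaaapaapaa in place — aap aap aa aap aap aa aap aap aap aap aa aap aap aa aap aap — and concatenate.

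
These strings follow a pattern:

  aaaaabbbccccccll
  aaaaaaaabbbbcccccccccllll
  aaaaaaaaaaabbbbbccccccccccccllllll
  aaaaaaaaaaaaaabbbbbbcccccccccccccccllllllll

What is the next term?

The n-th term is 3n-1 a's then n+1 b's then 3n c's then 2n-2 l's, where the shown terms are n = 2, 3, 4, 5.
For the next term, n = 6, so the run lengths are 17, 7, 18, 10.

aaaaaaaaaaaaaaaaabbbbbbbccccccccccccccccccllllllllll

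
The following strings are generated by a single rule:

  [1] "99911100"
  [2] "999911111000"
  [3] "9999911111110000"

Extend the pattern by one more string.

99999911111111100000

Term n consists of n+1 9's, followed by 2n-1 1's, followed by n 0's, where the shown terms are n = 2, 3, 4.
Setting n = 5 gives 6, 9, 5 characters in each block.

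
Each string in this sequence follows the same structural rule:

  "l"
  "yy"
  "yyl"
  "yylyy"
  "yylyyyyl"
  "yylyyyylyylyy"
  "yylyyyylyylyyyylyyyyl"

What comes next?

yylyyyylyylyyyylyyyylyylyyyylyylyy

This is a Fibonacci-style word recurrence s(k) = s(k−1)·s(k−2): e.g. yy·l = yyl.
The next term joins yylyyyylyylyyyylyyyyl and yylyyyylyylyy.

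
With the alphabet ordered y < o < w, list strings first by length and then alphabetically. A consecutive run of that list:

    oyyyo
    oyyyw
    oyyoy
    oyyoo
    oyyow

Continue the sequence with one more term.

Treat oyyow as a base-3 numeral over the given alphabet and add one, carrying through any trailing w's.

oyywy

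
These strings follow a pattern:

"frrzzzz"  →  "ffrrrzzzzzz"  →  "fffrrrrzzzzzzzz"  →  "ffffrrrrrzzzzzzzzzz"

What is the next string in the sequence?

Each string has the form f^{n-1} r^{n} z^{2n}, where the shown terms are n = 2, 3, 4, 5.
Setting n = 6 gives 5, 6, 12 characters in each block.

fffffrrrrrrzzzzzzzzzzzz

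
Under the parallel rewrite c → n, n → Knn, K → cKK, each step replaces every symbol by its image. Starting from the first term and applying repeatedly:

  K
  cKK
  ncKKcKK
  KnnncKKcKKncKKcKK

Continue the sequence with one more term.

cKKKnnKnnKnnncKKcKKncKKcKKKnnncKKcKKncKKcKK

φ(KnnncKKcKKncKKcKK) expands symbol-by-symbol to cKK Knn Knn Knn n cKK cKK n cKK cKK Knn n cKK cKK n cKK cKK; joining the 17 pieces gives the next term.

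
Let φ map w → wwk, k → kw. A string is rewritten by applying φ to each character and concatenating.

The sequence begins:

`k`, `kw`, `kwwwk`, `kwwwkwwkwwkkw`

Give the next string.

kwwwkwwkwwkkwwwkwwkkwwwkwwkkwkwwwk

Applying the rule to each of the 13 symbols of kwwwkwwkwwkkw gives the pieces kw wwk wwk wwk kw wwk wwk kw wwk wwk kw kw wwk, which concatenate to the answer.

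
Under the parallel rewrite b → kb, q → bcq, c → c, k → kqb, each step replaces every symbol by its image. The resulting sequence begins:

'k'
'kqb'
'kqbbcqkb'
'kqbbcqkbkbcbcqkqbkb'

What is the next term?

Rewriting the 19 symbols of kqbbcqkbkbcbcqkqbkb one by one yields kqb bcq kb kb c bcq kqb kb kqb kb c kb c bcq kqb bcq kb kqb kb; concatenated:

kqbbcqkbkbcbcqkqbkbkqbkbckbcbcqkqbbcqkbkqbkb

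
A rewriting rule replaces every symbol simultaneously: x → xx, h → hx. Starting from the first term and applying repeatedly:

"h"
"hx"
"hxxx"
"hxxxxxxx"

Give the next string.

Apply φ to hxxxxxxx symbol by symbol: h→hx, x→xx, x→xx, x→xx, x→xx, x→xx, x→xx, x→xx; joined: hx xx xx xx xx xx xx xx.

hxxxxxxxxxxxxxxx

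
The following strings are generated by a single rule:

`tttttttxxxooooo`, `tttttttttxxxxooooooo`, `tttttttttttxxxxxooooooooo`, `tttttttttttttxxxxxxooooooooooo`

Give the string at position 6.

tttttttttttttttttxxxxxxxxooooooooooooooo

Each string has the form t^{2n+3} x^{n+1} o^{2n+1}, where the shown terms are n = 2, 3, 4, 5.
Setting n = 7 gives 17, 8, 15 characters in each block.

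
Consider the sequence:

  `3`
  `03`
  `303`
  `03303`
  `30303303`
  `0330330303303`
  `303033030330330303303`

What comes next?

0330330303303303033030330330303303

Each term (from the third on) is the two preceding terms concatenated in order: term 3 = 3·03 = 303.
The next term joins 0330330303303 and 303033030330330303303.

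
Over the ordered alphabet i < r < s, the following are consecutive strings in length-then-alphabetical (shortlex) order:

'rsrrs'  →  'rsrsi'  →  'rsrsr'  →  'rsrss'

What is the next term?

rssii

The successor of rsrss increments the rightmost position that isn't already s and resets every position after it to i.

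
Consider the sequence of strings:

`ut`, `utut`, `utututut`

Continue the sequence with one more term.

Every step duplicates the string.
So the next term is two copies of utututut.

utututututututut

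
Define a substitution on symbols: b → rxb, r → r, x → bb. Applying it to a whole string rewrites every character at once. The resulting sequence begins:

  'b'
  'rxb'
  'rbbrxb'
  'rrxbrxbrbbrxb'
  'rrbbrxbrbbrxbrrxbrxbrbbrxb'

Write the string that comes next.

Rewriting the 26 symbols of rrbbrxbrbbrxbrrxbrxbrbbrxb one by one yields r r rxb rxb r bb rxb r rxb rxb r bb rxb r r bb rxb r bb rxb r rxb rxb r bb rxb; concatenated:

rrrxbrxbrbbrxbrrxbrxbrbbrxbrrbbrxbrbbrxbrrxbrxbrbbrxb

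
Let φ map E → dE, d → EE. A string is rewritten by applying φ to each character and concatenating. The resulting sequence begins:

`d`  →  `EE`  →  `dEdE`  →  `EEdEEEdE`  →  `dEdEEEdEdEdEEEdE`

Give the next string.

EEdEEEdEdEdEEEdEEEdEEEdEdEdEEEdE

Replace each of the 16 characters of dEdEEEdEdEdEEEdE in place — EE dE EE dE dE dE EE dE EE dE EE dE dE dE EE dE — and concatenate.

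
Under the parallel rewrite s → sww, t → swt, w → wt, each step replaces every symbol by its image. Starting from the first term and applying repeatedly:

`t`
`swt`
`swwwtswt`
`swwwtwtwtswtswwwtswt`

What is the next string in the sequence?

Rewriting the 20 symbols of swwwtwtwtswtswwwtswt one by one yields sww wt wt wt swt wt swt wt swt sww wt swt sww wt wt wt swt sww wt swt; concatenated:

swwwtwtwtswtwtswtwtswtswwwtswtswwwtwtwtswtswwwtswt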